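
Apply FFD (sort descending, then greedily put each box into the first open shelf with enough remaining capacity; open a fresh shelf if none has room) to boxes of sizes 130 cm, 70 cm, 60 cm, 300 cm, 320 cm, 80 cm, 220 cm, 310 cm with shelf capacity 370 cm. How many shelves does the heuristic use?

Sorted descending: 320, 310, 300, 220, 130, 80, 70, 60.
  320 → shelf 1 (new)  [load 320/370]
  310 → shelf 2 (new)  [load 310/370]
  300 → shelf 3 (new)  [load 300/370]
  220 → shelf 4 (new)  [load 220/370]
  130 → shelf 4  [load 350/370]
  80 → shelf 5 (new)  [load 80/370]
  70 → shelf 3  [load 370/370]
  60 → shelf 2  [load 370/370]
5 shelves opened.

5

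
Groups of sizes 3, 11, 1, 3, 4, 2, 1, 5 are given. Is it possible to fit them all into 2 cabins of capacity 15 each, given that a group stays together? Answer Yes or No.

A valid assignment using 2 cabins:
  cabin 1: 11 + 4 = 15
  cabin 2: 5 + 3 + 3 + 2 + 1 + 1 = 15
Every load is within 15, so 2 cabins suffice.

Yes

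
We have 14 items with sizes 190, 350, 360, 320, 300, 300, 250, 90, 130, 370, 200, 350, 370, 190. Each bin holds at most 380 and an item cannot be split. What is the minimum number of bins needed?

Total = 370 + 370 + 360 + 350 + 350 + 320 + 300 + 300 + 250 + 200 + 190 + 190 + 130 + 90 = 3770.
Lower bound: ⌈3770/380⌉ = 10 bins.
A packing using 11 bins:
  bin 1: 370 = 370
  bin 2: 370 = 370
  bin 3: 360 = 360
  bin 4: 350 = 350
  bin 5: 350 = 350
  bin 6: 320 = 320
  bin 7: 300 = 300
  bin 8: 300 = 300
  bin 9: 250 + 130 = 380
  bin 10: 200 + 90 = 290
  bin 11: 190 + 190 = 380
No arrangement into 10 bins stays within capacity, so 11 is optimal.

11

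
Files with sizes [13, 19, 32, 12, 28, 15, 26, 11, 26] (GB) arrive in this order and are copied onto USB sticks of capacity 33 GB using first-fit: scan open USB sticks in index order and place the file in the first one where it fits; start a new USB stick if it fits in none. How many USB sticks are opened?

  13 → USB stick 1 (new)  [load 13/33]
  19 → USB stick 1  [load 32/33]
  32 → USB stick 2 (new)  [load 32/33]
  12 → USB stick 3 (new)  [load 12/33]
  28 → USB stick 4 (new)  [load 28/33]
  15 → USB stick 3  [load 27/33]
  26 → USB stick 5 (new)  [load 26/33]
  11 → USB stick 6 (new)  [load 11/33]
  26 → USB stick 7 (new)  [load 26/33]
7 USB sticks opened.

7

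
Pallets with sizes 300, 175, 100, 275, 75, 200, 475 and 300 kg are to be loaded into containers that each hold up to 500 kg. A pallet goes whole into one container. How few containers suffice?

4

Total = 475 + 300 + 300 + 275 + 200 + 175 + 100 + 75 = 1900 kg.
Lower bound: ⌈1900/500⌉ = 4 containers.
A packing using 4 containers:
  container 1: 475 = 475
  container 2: 300 + 200 = 500
  container 3: 300 + 175 = 475
  container 4: 275 + 100 + 75 = 450
This matches the lower bound, so 4 is optimal.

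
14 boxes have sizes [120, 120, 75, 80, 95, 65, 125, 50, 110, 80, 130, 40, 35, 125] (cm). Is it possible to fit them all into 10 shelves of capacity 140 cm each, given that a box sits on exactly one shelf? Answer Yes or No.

A valid assignment using 10 shelves:
  shelf 1: 130 = 130
  shelf 2: 125 = 125
  shelf 3: 125 = 125
  shelf 4: 120 = 120
  shelf 5: 120 = 120
  shelf 6: 110 = 110
  shelf 7: 95 + 40 = 135
  shelf 8: 80 + 50 = 130
  shelf 9: 80 + 35 = 115
  shelf 10: 75 + 65 = 140
Every load is within 140 cm, so 10 shelves suffice.

Yes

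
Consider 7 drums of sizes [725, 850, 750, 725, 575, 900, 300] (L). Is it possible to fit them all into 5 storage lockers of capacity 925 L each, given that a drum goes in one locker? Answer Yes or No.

No

Total = 4825 L; ⌈4825/925⌉ = 6.
At least 6 storage lockers are required, but only 5 are allowed.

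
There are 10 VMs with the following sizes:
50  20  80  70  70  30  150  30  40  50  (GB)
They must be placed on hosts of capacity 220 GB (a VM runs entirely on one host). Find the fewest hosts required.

3

Total = 150 + 80 + 70 + 70 + 50 + 50 + 40 + 30 + 30 + 20 = 590 GB.
Lower bound: ⌈590/220⌉ = 3 hosts.
A packing using 3 hosts:
  host 1: 150 + 70 = 220
  host 2: 80 + 70 + 50 + 20 = 220
  host 3: 50 + 40 + 30 + 30 = 150
This matches the lower bound, so 3 is optimal.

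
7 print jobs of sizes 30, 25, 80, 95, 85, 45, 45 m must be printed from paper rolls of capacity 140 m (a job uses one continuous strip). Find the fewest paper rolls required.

Total = 95 + 85 + 80 + 45 + 45 + 30 + 25 = 405 m.
Lower bound: ⌈405/140⌉ = 3 paper rolls.
A packing using 3 paper rolls:
  roll 1: 95 + 45 = 140
  roll 2: 85 + 45 = 130
  roll 3: 80 + 30 + 25 = 135
This matches the lower bound, so 3 is optimal.

3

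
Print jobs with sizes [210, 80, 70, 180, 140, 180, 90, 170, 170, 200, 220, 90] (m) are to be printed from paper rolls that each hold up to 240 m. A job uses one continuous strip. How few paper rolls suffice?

Total = 220 + 210 + 200 + 180 + 180 + 170 + 170 + 140 + 90 + 90 + 80 + 70 = 1800 m.
Lower bound: ⌈1800/240⌉ = 8 paper rolls.
A packing using 9 paper rolls:
  roll 1: 220 = 220
  roll 2: 210 = 210
  roll 3: 200 = 200
  roll 4: 180 = 180
  roll 5: 180 = 180
  roll 6: 170 + 70 = 240
  roll 7: 170 = 170
  roll 8: 140 + 90 = 230
  roll 9: 90 + 80 = 170
No arrangement into 8 paper rolls stays within capacity, so 9 is optimal.

9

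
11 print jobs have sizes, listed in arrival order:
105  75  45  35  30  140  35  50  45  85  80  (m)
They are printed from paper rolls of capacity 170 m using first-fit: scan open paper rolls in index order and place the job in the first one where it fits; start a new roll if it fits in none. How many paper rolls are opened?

5

  105 → roll 1 (new)  [load 105/170]
  75 → roll 2 (new)  [load 75/170]
  45 → roll 1  [load 150/170]
  35 → roll 2  [load 110/170]
  30 → roll 2  [load 140/170]
  140 → roll 3 (new)  [load 140/170]
  35 → roll 4 (new)  [load 35/170]
  50 → roll 4  [load 85/170]
  45 → roll 4  [load 130/170]
  85 → roll 5 (new)  [load 85/170]
  80 → roll 5  [load 165/170]
5 paper rolls opened.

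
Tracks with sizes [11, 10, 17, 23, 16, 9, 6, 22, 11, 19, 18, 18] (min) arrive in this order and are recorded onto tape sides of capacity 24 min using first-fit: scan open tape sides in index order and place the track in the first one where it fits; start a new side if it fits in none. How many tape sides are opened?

9

  11 → side 1 (new)  [load 11/24]
  10 → side 1  [load 21/24]
  17 → side 2 (new)  [load 17/24]
  23 → side 3 (new)  [load 23/24]
  16 → side 4 (new)  [load 16/24]
  9 → side 5 (new)  [load 9/24]
  6 → side 2  [load 23/24]
  22 → side 6 (new)  [load 22/24]
  11 → side 5  [load 20/24]
  19 → side 7 (new)  [load 19/24]
  18 → side 8 (new)  [load 18/24]
  18 → side 9 (new)  [load 18/24]
9 tape sides opened.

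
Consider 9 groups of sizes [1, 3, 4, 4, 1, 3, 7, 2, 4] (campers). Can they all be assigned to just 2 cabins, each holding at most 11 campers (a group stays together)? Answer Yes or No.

No

Total = 29 campers; ⌈29/11⌉ = 3.
At least 3 cabins are required, but only 2 are allowed.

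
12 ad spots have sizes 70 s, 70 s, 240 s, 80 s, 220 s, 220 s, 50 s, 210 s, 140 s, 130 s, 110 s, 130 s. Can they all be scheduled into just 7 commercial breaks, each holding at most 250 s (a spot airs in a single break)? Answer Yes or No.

No

Total = 1670 s; ⌈1670/250⌉ = 7.
The bound of 7 does not rule out 7, but exhaustive search shows no assignment into 7 commercial breaks of capacity 250 s exists — the minimum is 8.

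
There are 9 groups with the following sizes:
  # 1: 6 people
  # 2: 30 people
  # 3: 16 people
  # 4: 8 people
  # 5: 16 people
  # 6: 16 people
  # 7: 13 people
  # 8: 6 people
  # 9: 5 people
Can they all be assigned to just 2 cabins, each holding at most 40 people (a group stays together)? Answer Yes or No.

Total = 116 people; ⌈116/40⌉ = 3.
At least 3 cabins are required, but only 2 are allowed.

No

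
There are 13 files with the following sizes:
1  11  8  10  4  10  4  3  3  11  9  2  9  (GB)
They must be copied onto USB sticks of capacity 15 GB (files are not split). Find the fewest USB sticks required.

Total = 11 + 11 + 10 + 10 + 9 + 9 + 8 + 4 + 4 + 3 + 3 + 2 + 1 = 85 GB.
Lower bound: ⌈85/15⌉ = 6 USB sticks.
Also, 7 files each exceed 15/2 GB, and no two of those can share a USB stick, so at least 7 USB sticks are needed.
A packing using 7 USB sticks:
  USB stick 1: 11 + 4 = 15
  USB stick 2: 11 + 4 = 15
  USB stick 3: 10 + 3 + 2 = 15
  USB stick 4: 10 + 3 + 1 = 14
  USB stick 5: 9 = 9
  USB stick 6: 9 = 9
  USB stick 7: 8 = 8
This matches the lower bound, so 7 is optimal.

7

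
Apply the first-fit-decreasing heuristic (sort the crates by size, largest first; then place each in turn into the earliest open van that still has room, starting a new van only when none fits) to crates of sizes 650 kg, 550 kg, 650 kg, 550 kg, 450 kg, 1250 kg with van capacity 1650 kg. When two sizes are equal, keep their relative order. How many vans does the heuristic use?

Sorted descending: 1250, 650, 650, 550, 550, 450.
  1250 → van 1 (new)  [load 1250/1650]
  650 → van 2 (new)  [load 650/1650]
  650 → van 2  [load 1300/1650]
  550 → van 3 (new)  [load 550/1650]
  550 → van 3  [load 1100/1650]
  450 → van 3  [load 1550/1650]
3 vans opened.

3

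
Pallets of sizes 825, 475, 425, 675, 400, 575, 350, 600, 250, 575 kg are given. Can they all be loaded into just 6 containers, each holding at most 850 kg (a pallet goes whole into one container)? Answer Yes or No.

No

Total = 5150 kg; ⌈5150/850⌉ = 7.
At least 7 containers are required, but only 6 are allowed.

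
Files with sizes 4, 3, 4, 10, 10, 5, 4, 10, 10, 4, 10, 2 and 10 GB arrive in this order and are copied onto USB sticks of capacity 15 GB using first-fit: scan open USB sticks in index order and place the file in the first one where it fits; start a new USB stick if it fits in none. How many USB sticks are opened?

7

  4 → USB stick 1 (new)  [load 4/15]
  3 → USB stick 1  [load 7/15]
  4 → USB stick 1  [load 11/15]
  10 → USB stick 2 (new)  [load 10/15]
  10 → USB stick 3 (new)  [load 10/15]
  5 → USB stick 2  [load 15/15]
  4 → USB stick 1  [load 15/15]
  10 → USB stick 4 (new)  [load 10/15]
  10 → USB stick 5 (new)  [load 10/15]
  4 → USB stick 3  [load 14/15]
  10 → USB stick 6 (new)  [load 10/15]
  2 → USB stick 4  [load 12/15]
  10 → USB stick 7 (new)  [load 10/15]
7 USB sticks opened.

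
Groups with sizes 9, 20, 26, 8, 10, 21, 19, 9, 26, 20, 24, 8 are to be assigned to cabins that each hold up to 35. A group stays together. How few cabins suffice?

Total = 26 + 26 + 24 + 21 + 20 + 20 + 19 + 10 + 9 + 9 + 8 + 8 = 200.
Lower bound: ⌈200/35⌉ = 6 cabins.
Also, 7 groups each exceed 35/2, and no two of those can share a cabin, so at least 7 cabins are needed.
A packing using 7 cabins:
  cabin 1: 26 + 9 = 35
  cabin 2: 26 + 9 = 35
  cabin 3: 24 + 10 = 34
  cabin 4: 21 + 8 = 29
  cabin 5: 20 + 8 = 28
  cabin 6: 20 = 20
  cabin 7: 19 = 19
This matches the lower bound, so 7 is optimal.

7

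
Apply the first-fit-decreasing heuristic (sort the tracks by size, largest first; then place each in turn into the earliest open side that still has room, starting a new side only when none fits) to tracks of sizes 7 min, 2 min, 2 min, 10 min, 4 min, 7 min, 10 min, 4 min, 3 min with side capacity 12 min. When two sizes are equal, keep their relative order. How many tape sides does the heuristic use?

Sorted descending: 10, 10, 7, 7, 4, 4, 3, 2, 2.
  10 → side 1 (new)  [load 10/12]
  10 → side 2 (new)  [load 10/12]
  7 → side 3 (new)  [load 7/12]
  7 → side 4 (new)  [load 7/12]
  4 → side 3  [load 11/12]
  4 → side 4  [load 11/12]
  3 → side 5 (new)  [load 3/12]
  2 → side 1  [load 12/12]
  2 → side 2  [load 12/12]
5 tape sides opened.

5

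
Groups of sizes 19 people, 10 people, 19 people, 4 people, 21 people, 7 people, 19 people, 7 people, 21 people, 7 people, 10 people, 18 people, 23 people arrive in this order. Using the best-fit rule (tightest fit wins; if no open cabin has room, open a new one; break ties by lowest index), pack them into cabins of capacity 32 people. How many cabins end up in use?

  19 → cabin 1 (new)  [load 19/32]
  10 → cabin 1  [load 29/32]
  19 → cabin 2 (new)  [load 19/32]
  4 → cabin 2  [load 23/32]
  21 → cabin 3 (new)  [load 21/32]
  7 → cabin 2  [load 30/32]
  19 → cabin 4 (new)  [load 19/32]
  7 → cabin 3  [load 28/32]
  21 → cabin 5 (new)  [load 21/32]
  7 → cabin 5  [load 28/32]
  10 → cabin 4  [load 29/32]
  18 → cabin 6 (new)  [load 18/32]
  23 → cabin 7 (new)  [load 23/32]
7 cabins opened.

7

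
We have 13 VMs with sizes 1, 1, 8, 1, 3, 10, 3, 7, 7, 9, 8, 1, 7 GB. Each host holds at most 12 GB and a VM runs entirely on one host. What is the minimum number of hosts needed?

Total = 10 + 9 + 8 + 8 + 7 + 7 + 7 + 3 + 3 + 1 + 1 + 1 + 1 = 66 GB.
Lower bound: ⌈66/12⌉ = 6 hosts.
Also, 7 VMs each exceed 6 GB, and no two of those can share a host, so at least 7 hosts are needed.
A packing using 7 hosts:
  host 1: 10 + 1 + 1 = 12
  host 2: 9 + 3 = 12
  host 3: 8 + 3 + 1 = 12
  host 4: 8 + 1 = 9
  host 5: 7 = 7
  host 6: 7 = 7
  host 7: 7 = 7
This matches the lower bound, so 7 is optimal.

7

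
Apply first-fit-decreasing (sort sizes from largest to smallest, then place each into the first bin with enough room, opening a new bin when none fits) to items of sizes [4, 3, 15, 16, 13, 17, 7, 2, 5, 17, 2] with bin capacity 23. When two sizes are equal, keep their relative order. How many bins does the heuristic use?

5

Sorted descending: 17, 17, 16, 15, 13, 7, 5, 4, 3, 2, 2.
  17 → bin 1 (new)  [load 17/23]
  17 → bin 2 (new)  [load 17/23]
  16 → bin 3 (new)  [load 16/23]
  15 → bin 4 (new)  [load 15/23]
  13 → bin 5 (new)  [load 13/23]
  7 → bin 3  [load 23/23]
  5 → bin 1  [load 22/23]
  4 → bin 2  [load 21/23]
  3 → bin 4  [load 18/23]
  2 → bin 2  [load 23/23]
  2 → bin 4  [load 20/23]
5 bins opened.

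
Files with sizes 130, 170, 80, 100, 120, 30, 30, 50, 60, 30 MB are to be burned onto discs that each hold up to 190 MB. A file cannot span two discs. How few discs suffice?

Total = 170 + 130 + 120 + 100 + 80 + 60 + 50 + 30 + 30 + 30 = 800 MB.
Lower bound: ⌈800/190⌉ = 5 discs.
A packing using 5 discs:
  disc 1: 170 = 170
  disc 2: 130 + 60 = 190
  disc 3: 120 + 50 = 170
  disc 4: 100 + 80 = 180
  disc 5: 30 + 30 + 30 = 90
This matches the lower bound, so 5 is optimal.

5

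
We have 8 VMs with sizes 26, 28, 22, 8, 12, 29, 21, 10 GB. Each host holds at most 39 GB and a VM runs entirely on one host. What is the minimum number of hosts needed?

5

Total = 29 + 28 + 26 + 22 + 21 + 12 + 10 + 8 = 156 GB.
Lower bound: ⌈156/39⌉ = 4 hosts.
Also, 5 VMs each exceed 39/2 GB, and no two of those can share a host, so at least 5 hosts are needed.
A packing using 5 hosts:
  host 1: 29 + 10 = 39
  host 2: 28 + 8 = 36
  host 3: 26 + 12 = 38
  host 4: 22 = 22
  host 5: 21 = 21
This matches the lower bound, so 5 is optimal.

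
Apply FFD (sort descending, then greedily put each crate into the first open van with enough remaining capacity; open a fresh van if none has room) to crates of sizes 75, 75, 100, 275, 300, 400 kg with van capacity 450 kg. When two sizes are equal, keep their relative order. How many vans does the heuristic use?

Sorted descending: 400, 300, 275, 100, 75, 75.
  400 → van 1 (new)  [load 400/450]
  300 → van 2 (new)  [load 300/450]
  275 → van 3 (new)  [load 275/450]
  100 → van 2  [load 400/450]
  75 → van 3  [load 350/450]
  75 → van 3  [load 425/450]
3 vans opened.

3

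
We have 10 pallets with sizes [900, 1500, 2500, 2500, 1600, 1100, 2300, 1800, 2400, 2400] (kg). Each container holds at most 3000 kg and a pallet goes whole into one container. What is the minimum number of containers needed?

Total = 2500 + 2500 + 2400 + 2400 + 2300 + 1800 + 1600 + 1500 + 1100 + 900 = 19000 kg.
Lower bound: ⌈19000/3000⌉ = 7 containers.
A packing using 8 containers:
  container 1: 2500 = 2500
  container 2: 2500 = 2500
  container 3: 2400 = 2400
  container 4: 2400 = 2400
  container 5: 2300 = 2300
  container 6: 1800 + 1100 = 2900
  container 7: 1600 + 900 = 2500
  container 8: 1500 = 1500
No arrangement into 7 containers stays within capacity, so 8 is optimal.

8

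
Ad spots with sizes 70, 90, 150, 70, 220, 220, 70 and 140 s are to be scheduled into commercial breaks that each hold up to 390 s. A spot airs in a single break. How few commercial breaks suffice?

3

Total = 220 + 220 + 150 + 140 + 90 + 70 + 70 + 70 = 1030 s.
Lower bound: ⌈1030/390⌉ = 3 commercial breaks.
A packing using 3 commercial breaks:
  break 1: 220 + 150 = 370
  break 2: 220 + 140 = 360
  break 3: 90 + 70 + 70 + 70 = 300
This matches the lower bound, so 3 is optimal.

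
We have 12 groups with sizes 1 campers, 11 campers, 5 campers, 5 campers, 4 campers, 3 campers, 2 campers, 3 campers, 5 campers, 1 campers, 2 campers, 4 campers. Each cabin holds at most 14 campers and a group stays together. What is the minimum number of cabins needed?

4

Total = 11 + 5 + 5 + 5 + 4 + 4 + 3 + 3 + 2 + 2 + 1 + 1 = 46 campers.
Lower bound: ⌈46/14⌉ = 4 cabins.
A packing using 4 cabins:
  cabin 1: 11 + 3 = 14
  cabin 2: 5 + 5 + 4 = 14
  cabin 3: 5 + 4 + 3 + 2 = 14
  cabin 4: 2 + 1 + 1 = 4
This matches the lower bound, so 4 is optimal.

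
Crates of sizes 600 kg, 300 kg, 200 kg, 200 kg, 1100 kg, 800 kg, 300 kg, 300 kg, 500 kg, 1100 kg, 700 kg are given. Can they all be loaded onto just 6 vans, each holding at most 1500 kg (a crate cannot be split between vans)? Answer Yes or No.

Yes

A valid assignment using 5 vans:
  van 1: 1100 + 300 = 1400
  van 2: 1100 + 300 = 1400
  van 3: 800 + 700 = 1500
  van 4: 600 + 500 + 300 = 1400
  van 5: 200 + 200 = 400
That uses only 5 ≤ 6, so 6 vans are enough.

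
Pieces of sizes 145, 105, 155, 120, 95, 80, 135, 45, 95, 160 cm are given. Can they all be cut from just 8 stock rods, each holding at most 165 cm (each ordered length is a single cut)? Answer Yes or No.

Total = 1135 cm; ⌈1135/165⌉ = 7.
8 pieces each exceed half the capacity and cannot share a stock rod, forcing at least 8 stock rods.
The bound of 8 does not rule out 8, but exhaustive search shows no assignment into 8 stock rods of capacity 165 cm exists — the minimum is 9.

No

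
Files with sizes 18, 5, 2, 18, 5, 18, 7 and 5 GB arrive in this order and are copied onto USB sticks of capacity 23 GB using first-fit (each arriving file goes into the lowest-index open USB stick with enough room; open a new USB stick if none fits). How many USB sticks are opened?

4

  18 → USB stick 1 (new)  [load 18/23]
  5 → USB stick 1  [load 23/23]
  2 → USB stick 2 (new)  [load 2/23]
  18 → USB stick 2  [load 20/23]
  5 → USB stick 3 (new)  [load 5/23]
  18 → USB stick 3  [load 23/23]
  7 → USB stick 4 (new)  [load 7/23]
  5 → USB stick 4  [load 12/23]
4 USB sticks opened.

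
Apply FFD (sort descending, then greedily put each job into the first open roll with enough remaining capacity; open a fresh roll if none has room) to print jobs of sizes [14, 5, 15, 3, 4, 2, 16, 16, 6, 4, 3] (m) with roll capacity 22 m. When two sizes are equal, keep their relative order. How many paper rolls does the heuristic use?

5

Sorted descending: 16, 16, 15, 14, 6, 5, 4, 4, 3, 3, 2.
  16 → roll 1 (new)  [load 16/22]
  16 → roll 2 (new)  [load 16/22]
  15 → roll 3 (new)  [load 15/22]
  14 → roll 4 (new)  [load 14/22]
  6 → roll 1  [load 22/22]
  5 → roll 2  [load 21/22]
  4 → roll 3  [load 19/22]
  4 → roll 4  [load 18/22]
  3 → roll 3  [load 22/22]
  3 → roll 4  [load 21/22]
  2 → roll 5 (new)  [load 2/22]
5 paper rolls opened.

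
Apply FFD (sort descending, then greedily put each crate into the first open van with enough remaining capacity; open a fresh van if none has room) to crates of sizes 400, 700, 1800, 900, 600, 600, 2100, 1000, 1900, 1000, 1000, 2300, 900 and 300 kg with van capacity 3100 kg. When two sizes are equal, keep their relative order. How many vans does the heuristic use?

6

Sorted descending: 2300, 2100, 1900, 1800, 1000, 1000, 1000, 900, 900, 700, 600, 600, 400, 300.
  2300 → van 1 (new)  [load 2300/3100]
  2100 → van 2 (new)  [load 2100/3100]
  1900 → van 3 (new)  [load 1900/3100]
  1800 → van 4 (new)  [load 1800/3100]
  1000 → van 2  [load 3100/3100]
  1000 → van 3  [load 2900/3100]
  1000 → van 4  [load 2800/3100]
  900 → van 5 (new)  [load 900/3100]
  900 → van 5  [load 1800/3100]
  700 → van 1  [load 3000/3100]
  600 → van 5  [load 2400/3100]
  600 → van 5  [load 3000/3100]
  400 → van 6 (new)  [load 400/3100]
  300 → van 4  [load 3100/3100]
6 vans opened.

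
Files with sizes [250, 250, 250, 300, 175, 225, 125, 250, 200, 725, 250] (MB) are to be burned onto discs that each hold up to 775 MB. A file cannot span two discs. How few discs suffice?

Total = 725 + 300 + 250 + 250 + 250 + 250 + 250 + 225 + 200 + 175 + 125 = 3000 MB.
Lower bound: ⌈3000/775⌉ = 4 discs.
A packing using 4 discs:
  disc 1: 725 = 725
  disc 2: 300 + 250 + 225 = 775
  disc 3: 250 + 250 + 250 = 750
  disc 4: 250 + 200 + 175 + 125 = 750
This matches the lower bound, so 4 is optimal.

4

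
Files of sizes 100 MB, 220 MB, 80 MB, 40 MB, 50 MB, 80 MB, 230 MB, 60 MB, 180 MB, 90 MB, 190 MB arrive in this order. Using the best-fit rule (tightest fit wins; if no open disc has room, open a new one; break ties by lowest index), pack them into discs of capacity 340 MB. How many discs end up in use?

5

  100 → disc 1 (new)  [load 100/340]
  220 → disc 1  [load 320/340]
  80 → disc 2 (new)  [load 80/340]
  40 → disc 2  [load 120/340]
  50 → disc 2  [load 170/340]
  80 → disc 2  [load 250/340]
  230 → disc 3 (new)  [load 230/340]
  60 → disc 2  [load 310/340]
  180 → disc 4 (new)  [load 180/340]
  90 → disc 3  [load 320/340]
  190 → disc 5 (new)  [load 190/340]
5 discs opened.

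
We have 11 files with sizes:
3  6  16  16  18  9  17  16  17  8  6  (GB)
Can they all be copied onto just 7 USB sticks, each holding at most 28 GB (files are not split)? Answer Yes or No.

A valid assignment using 6 USB sticks:
  USB stick 1: 18 + 9 = 27
  USB stick 2: 17 + 8 + 3 = 28
  USB stick 3: 17 + 6 = 23
  USB stick 4: 16 + 6 = 22
  USB stick 5: 16 = 16
  USB stick 6: 16 = 16
That uses only 6 ≤ 7, so 7 USB sticks are enough.

Yes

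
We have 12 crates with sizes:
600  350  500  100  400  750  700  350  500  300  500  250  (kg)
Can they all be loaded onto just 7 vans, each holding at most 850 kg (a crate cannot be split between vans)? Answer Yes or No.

A valid assignment using 7 vans:
  van 1: 750 + 100 = 850
  van 2: 700 = 700
  van 3: 600 + 250 = 850
  van 4: 500 + 350 = 850
  van 5: 500 + 350 = 850
  van 6: 500 + 300 = 800
  van 7: 400 = 400
Every load is within 850 kg, so 7 vans suffice.

Yes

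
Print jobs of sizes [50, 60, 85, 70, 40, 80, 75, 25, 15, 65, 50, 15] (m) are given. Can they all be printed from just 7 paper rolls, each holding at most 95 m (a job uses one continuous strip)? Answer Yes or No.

No

Total = 630 m; ⌈630/95⌉ = 7.
8 print jobs each exceed half the capacity and cannot share a roll, forcing at least 8 paper rolls.
At least 8 paper rolls are required, but only 7 are allowed.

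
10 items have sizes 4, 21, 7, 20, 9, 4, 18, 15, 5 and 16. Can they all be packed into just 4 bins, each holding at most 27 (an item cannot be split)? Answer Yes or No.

No

Total = 119; ⌈119/27⌉ = 5.
At least 5 bins are required, but only 4 are allowed.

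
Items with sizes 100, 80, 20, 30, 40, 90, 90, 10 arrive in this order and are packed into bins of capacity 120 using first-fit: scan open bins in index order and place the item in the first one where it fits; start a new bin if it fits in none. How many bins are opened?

5

  100 → bin 1 (new)  [load 100/120]
  80 → bin 2 (new)  [load 80/120]
  20 → bin 1  [load 120/120]
  30 → bin 2  [load 110/120]
  40 → bin 3 (new)  [load 40/120]
  90 → bin 4 (new)  [load 90/120]
  90 → bin 5 (new)  [load 90/120]
  10 → bin 2  [load 120/120]
5 bins opened.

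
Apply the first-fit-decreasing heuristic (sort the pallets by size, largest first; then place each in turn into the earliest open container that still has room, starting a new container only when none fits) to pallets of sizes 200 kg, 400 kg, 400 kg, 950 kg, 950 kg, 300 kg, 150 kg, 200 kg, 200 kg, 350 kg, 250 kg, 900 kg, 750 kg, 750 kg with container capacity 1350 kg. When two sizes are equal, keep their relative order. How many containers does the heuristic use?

6

Sorted descending: 950, 950, 900, 750, 750, 400, 400, 350, 300, 250, 200, 200, 200, 150.
  950 → container 1 (new)  [load 950/1350]
  950 → container 2 (new)  [load 950/1350]
  900 → container 3 (new)  [load 900/1350]
  750 → container 4 (new)  [load 750/1350]
  750 → container 5 (new)  [load 750/1350]
  400 → container 1  [load 1350/1350]
  400 → container 2  [load 1350/1350]
  350 → container 3  [load 1250/1350]
  300 → container 4  [load 1050/1350]
  250 → container 4  [load 1300/1350]
  200 → container 5  [load 950/1350]
  200 → container 5  [load 1150/1350]
  200 → container 5  [load 1350/1350]
  150 → container 6 (new)  [load 150/1350]
6 containers opened.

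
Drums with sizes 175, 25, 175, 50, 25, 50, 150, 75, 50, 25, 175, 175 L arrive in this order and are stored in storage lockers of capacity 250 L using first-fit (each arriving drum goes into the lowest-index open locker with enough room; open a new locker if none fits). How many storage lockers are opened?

5

  175 → locker 1 (new)  [load 175/250]
  25 → locker 1  [load 200/250]
  175 → locker 2 (new)  [load 175/250]
  50 → locker 1  [load 250/250]
  25 → locker 2  [load 200/250]
  50 → locker 2  [load 250/250]
  150 → locker 3 (new)  [load 150/250]
  75 → locker 3  [load 225/250]
  50 → locker 4 (new)  [load 50/250]
  25 → locker 3  [load 250/250]
  175 → locker 4  [load 225/250]
  175 → locker 5 (new)  [load 175/250]
5 storage lockers opened.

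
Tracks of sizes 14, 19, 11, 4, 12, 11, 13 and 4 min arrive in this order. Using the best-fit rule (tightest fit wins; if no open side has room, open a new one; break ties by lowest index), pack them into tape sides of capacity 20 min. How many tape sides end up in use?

  14 → side 1 (new)  [load 14/20]
  19 → side 2 (new)  [load 19/20]
  11 → side 3 (new)  [load 11/20]
  4 → side 1  [load 18/20]
  12 → side 4 (new)  [load 12/20]
  11 → side 5 (new)  [load 11/20]
  13 → side 6 (new)  [load 13/20]
  4 → side 6  [load 17/20]
6 tape sides opened.

6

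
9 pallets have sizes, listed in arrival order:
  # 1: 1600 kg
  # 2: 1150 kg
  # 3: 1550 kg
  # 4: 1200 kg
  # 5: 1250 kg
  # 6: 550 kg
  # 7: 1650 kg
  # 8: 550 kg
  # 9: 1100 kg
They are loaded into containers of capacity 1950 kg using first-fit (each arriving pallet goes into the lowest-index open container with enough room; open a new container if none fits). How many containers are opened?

7

  1600 → container 1 (new)  [load 1600/1950]
  1150 → container 2 (new)  [load 1150/1950]
  1550 → container 3 (new)  [load 1550/1950]
  1200 → container 4 (new)  [load 1200/1950]
  1250 → container 5 (new)  [load 1250/1950]
  550 → container 2  [load 1700/1950]
  1650 → container 6 (new)  [load 1650/1950]
  550 → container 4  [load 1750/1950]
  1100 → container 7 (new)  [load 1100/1950]
7 containers opened.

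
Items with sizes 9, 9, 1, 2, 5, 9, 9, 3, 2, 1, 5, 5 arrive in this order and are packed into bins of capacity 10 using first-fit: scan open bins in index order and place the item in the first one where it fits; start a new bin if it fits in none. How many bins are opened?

  9 → bin 1 (new)  [load 9/10]
  9 → bin 2 (new)  [load 9/10]
  1 → bin 1  [load 10/10]
  2 → bin 3 (new)  [load 2/10]
  5 → bin 3  [load 7/10]
  9 → bin 4 (new)  [load 9/10]
  9 → bin 5 (new)  [load 9/10]
  3 → bin 3  [load 10/10]
  2 → bin 6 (new)  [load 2/10]
  1 → bin 2  [load 10/10]
  5 → bin 6  [load 7/10]
  5 → bin 7 (new)  [load 5/10]
7 bins opened.

7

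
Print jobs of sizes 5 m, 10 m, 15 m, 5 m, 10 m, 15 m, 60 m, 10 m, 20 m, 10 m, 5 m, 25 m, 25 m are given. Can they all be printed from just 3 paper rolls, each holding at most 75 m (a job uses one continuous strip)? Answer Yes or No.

A valid assignment using 3 paper rolls:
  roll 1: 60 + 15 = 75
  roll 2: 25 + 25 + 20 + 5 = 75
  roll 3: 15 + 10 + 10 + 10 + 10 + 5 + 5 = 65
Every load is within 75 m, so 3 paper rolls suffice.

Yes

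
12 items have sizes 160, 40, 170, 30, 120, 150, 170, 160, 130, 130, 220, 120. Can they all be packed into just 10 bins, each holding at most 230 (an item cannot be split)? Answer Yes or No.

A valid assignment using 10 bins:
  bin 1: 220 = 220
  bin 2: 170 + 40 = 210
  bin 3: 170 + 30 = 200
  bin 4: 160 = 160
  bin 5: 160 = 160
  bin 6: 150 = 150
  bin 7: 130 = 130
  bin 8: 130 = 130
  bin 9: 120 = 120
  bin 10: 120 = 120
Every load is within 230, so 10 bins suffice.

Yes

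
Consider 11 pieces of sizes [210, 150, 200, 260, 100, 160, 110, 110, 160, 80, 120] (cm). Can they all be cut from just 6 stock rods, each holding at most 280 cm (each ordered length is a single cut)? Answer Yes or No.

Total = 1660 cm; ⌈1660/280⌉ = 6.
The bound of 6 does not rule out 6, but exhaustive search shows no assignment into 6 stock rods of capacity 280 cm exists — the minimum is 7.

No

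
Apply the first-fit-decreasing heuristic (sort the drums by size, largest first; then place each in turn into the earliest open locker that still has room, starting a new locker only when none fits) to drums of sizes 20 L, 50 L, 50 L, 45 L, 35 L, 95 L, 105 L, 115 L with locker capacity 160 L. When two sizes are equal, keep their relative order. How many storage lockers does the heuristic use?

4

Sorted descending: 115, 105, 95, 50, 50, 45, 35, 20.
  115 → locker 1 (new)  [load 115/160]
  105 → locker 2 (new)  [load 105/160]
  95 → locker 3 (new)  [load 95/160]
  50 → locker 2  [load 155/160]
  50 → locker 3  [load 145/160]
  45 → locker 1  [load 160/160]
  35 → locker 4 (new)  [load 35/160]
  20 → locker 4  [load 55/160]
4 storage lockers opened.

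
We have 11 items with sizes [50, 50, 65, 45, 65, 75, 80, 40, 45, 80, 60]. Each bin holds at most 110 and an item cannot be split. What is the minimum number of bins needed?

7

Total = 80 + 80 + 75 + 65 + 65 + 60 + 50 + 50 + 45 + 45 + 40 = 655.
Lower bound: ⌈655/110⌉ = 6 bins.
A packing using 7 bins:
  bin 1: 80 = 80
  bin 2: 80 = 80
  bin 3: 75 = 75
  bin 4: 65 + 45 = 110
  bin 5: 65 + 45 = 110
  bin 6: 60 + 50 = 110
  bin 7: 50 + 40 = 90
No arrangement into 6 bins stays within capacity, so 7 is optimal.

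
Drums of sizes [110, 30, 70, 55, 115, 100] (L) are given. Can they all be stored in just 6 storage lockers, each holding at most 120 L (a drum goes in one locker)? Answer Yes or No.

A valid assignment using 5 storage lockers:
  locker 1: 115 = 115
  locker 2: 110 = 110
  locker 3: 100 = 100
  locker 4: 70 + 30 = 100
  locker 5: 55 = 55
That uses only 5 ≤ 6, so 6 storage lockers are enough.

Yes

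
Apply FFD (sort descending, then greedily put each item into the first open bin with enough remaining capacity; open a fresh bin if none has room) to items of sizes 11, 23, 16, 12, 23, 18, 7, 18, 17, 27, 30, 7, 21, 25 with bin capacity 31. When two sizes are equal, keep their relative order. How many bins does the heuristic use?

10

Sorted descending: 30, 27, 25, 23, 23, 21, 18, 18, 17, 16, 12, 11, 7, 7.
  30 → bin 1 (new)  [load 30/31]
  27 → bin 2 (new)  [load 27/31]
  25 → bin 3 (new)  [load 25/31]
  23 → bin 4 (new)  [load 23/31]
  23 → bin 5 (new)  [load 23/31]
  21 → bin 6 (new)  [load 21/31]
  18 → bin 7 (new)  [load 18/31]
  18 → bin 8 (new)  [load 18/31]
  17 → bin 9 (new)  [load 17/31]
  16 → bin 10 (new)  [load 16/31]
  12 → bin 7  [load 30/31]
  11 → bin 8  [load 29/31]
  7 → bin 4  [load 30/31]
  7 → bin 5  [load 30/31]
10 bins opened.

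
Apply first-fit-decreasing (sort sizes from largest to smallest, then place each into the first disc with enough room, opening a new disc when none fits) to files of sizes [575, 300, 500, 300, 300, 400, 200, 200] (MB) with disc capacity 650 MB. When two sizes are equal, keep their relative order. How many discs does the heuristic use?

5

Sorted descending: 575, 500, 400, 300, 300, 300, 200, 200.
  575 → disc 1 (new)  [load 575/650]
  500 → disc 2 (new)  [load 500/650]
  400 → disc 3 (new)  [load 400/650]
  300 → disc 4 (new)  [load 300/650]
  300 → disc 4  [load 600/650]
  300 → disc 5 (new)  [load 300/650]
  200 → disc 3  [load 600/650]
  200 → disc 5  [load 500/650]
5 discs opened.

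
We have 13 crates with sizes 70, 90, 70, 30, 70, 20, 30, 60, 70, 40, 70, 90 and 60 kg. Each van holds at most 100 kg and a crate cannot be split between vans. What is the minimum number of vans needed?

Total = 90 + 90 + 70 + 70 + 70 + 70 + 70 + 60 + 60 + 40 + 30 + 30 + 20 = 770 kg.
Lower bound: ⌈770/100⌉ = 8 vans.
Also, 9 crates each exceed 50 kg, and no two of those can share a van, so at least 9 vans are needed.
A packing using 9 vans:
  van 1: 90 = 90
  van 2: 90 = 90
  van 3: 70 + 30 = 100
  van 4: 70 + 30 = 100
  van 5: 70 + 20 = 90
  van 6: 70 = 70
  van 7: 70 = 70
  van 8: 60 + 40 = 100
  van 9: 60 = 60
This matches the lower bound, so 9 is optimal.

9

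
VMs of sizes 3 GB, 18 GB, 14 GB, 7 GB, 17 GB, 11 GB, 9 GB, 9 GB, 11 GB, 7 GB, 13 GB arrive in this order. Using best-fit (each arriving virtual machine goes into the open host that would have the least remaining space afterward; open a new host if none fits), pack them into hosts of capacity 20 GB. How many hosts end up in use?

  3 → host 1 (new)  [load 3/20]
  18 → host 2 (new)  [load 18/20]
  14 → host 1  [load 17/20]
  7 → host 3 (new)  [load 7/20]
  17 → host 4 (new)  [load 17/20]
  11 → host 3  [load 18/20]
  9 → host 5 (new)  [load 9/20]
  9 → host 5  [load 18/20]
  11 → host 6 (new)  [load 11/20]
  7 → host 6  [load 18/20]
  13 → host 7 (new)  [load 13/20]
7 hosts opened.

7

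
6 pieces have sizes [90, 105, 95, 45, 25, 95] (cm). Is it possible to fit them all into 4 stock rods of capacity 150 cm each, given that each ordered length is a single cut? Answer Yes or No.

Yes

A valid assignment using 4 stock rods:
  stock rod 1: 105 + 45 = 150
  stock rod 2: 95 + 25 = 120
  stock rod 3: 95 = 95
  stock rod 4: 90 = 90
Every load is within 150 cm, so 4 stock rods suffice.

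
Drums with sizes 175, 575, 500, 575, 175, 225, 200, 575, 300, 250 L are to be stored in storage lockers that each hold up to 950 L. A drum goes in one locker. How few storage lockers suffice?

4

Total = 575 + 575 + 575 + 500 + 300 + 250 + 225 + 200 + 175 + 175 = 3550 L.
Lower bound: ⌈3550/950⌉ = 4 storage lockers.
A packing using 4 storage lockers:
  locker 1: 575 + 300 = 875
  locker 2: 575 + 250 = 825
  locker 3: 575 + 200 + 175 = 950
  locker 4: 500 + 225 + 175 = 900
This matches the lower bound, so 4 is optimal.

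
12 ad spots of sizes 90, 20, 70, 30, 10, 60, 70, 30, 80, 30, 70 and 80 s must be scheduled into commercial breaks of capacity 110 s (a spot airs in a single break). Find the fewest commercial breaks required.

Total = 90 + 80 + 80 + 70 + 70 + 70 + 60 + 30 + 30 + 30 + 20 + 10 = 640 s.
Lower bound: ⌈640/110⌉ = 6 commercial breaks.
Also, 7 ad spots each exceed 55 s, and no two of those can share a break, so at least 7 commercial breaks are needed.
A packing using 7 commercial breaks:
  break 1: 90 + 20 = 110
  break 2: 80 + 30 = 110
  break 3: 80 + 30 = 110
  break 4: 70 + 30 + 10 = 110
  break 5: 70 = 70
  break 6: 70 = 70
  break 7: 60 = 60
This matches the lower bound, so 7 is optimal.

7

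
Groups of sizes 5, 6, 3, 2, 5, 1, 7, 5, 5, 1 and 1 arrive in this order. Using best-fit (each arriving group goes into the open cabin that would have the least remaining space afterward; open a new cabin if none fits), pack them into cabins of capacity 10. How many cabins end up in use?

5

  5 → cabin 1 (new)  [load 5/10]
  6 → cabin 2 (new)  [load 6/10]
  3 → cabin 2  [load 9/10]
  2 → cabin 1  [load 7/10]
  5 → cabin 3 (new)  [load 5/10]
  1 → cabin 2  [load 10/10]
  7 → cabin 4 (new)  [load 7/10]
  5 → cabin 3  [load 10/10]
  5 → cabin 5 (new)  [load 5/10]
  1 → cabin 1  [load 8/10]
  1 → cabin 1  [load 9/10]
5 cabins opened.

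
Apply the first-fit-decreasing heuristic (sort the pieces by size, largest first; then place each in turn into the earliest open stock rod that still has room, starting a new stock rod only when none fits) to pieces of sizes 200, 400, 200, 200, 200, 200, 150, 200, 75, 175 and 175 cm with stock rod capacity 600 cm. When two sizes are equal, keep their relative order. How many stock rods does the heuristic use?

Sorted descending: 400, 200, 200, 200, 200, 200, 200, 175, 175, 150, 75.
  400 → stock rod 1 (new)  [load 400/600]
  200 → stock rod 1  [load 600/600]
  200 → stock rod 2 (new)  [load 200/600]
  200 → stock rod 2  [load 400/600]
  200 → stock rod 2  [load 600/600]
  200 → stock rod 3 (new)  [load 200/600]
  200 → stock rod 3  [load 400/600]
  175 → stock rod 3  [load 575/600]
  175 → stock rod 4 (new)  [load 175/600]
  150 → stock rod 4  [load 325/600]
  75 → stock rod 4  [load 400/600]
4 stock rods opened.

4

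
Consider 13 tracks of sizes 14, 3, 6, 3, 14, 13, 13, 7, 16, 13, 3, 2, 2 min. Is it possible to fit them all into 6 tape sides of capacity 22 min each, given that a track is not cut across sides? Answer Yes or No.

A valid assignment using 6 tape sides:
  side 1: 16 + 6 = 22
  side 2: 14 + 7 = 21
  side 3: 14 + 3 + 3 + 2 = 22
  side 4: 13 + 3 + 2 = 18
  side 5: 13 = 13
  side 6: 13 = 13
Every load is within 22 min, so 6 tape sides suffice.

Yes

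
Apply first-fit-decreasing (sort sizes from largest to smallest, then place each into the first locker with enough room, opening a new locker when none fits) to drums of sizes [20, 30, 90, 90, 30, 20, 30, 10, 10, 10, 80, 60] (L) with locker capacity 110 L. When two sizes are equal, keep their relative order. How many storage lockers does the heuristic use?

5

Sorted descending: 90, 90, 80, 60, 30, 30, 30, 20, 20, 10, 10, 10.
  90 → locker 1 (new)  [load 90/110]
  90 → locker 2 (new)  [load 90/110]
  80 → locker 3 (new)  [load 80/110]
  60 → locker 4 (new)  [load 60/110]
  30 → locker 3  [load 110/110]
  30 → locker 4  [load 90/110]
  30 → locker 5 (new)  [load 30/110]
  20 → locker 1  [load 110/110]
  20 → locker 2  [load 110/110]
  10 → locker 4  [load 100/110]
  10 → locker 4  [load 110/110]
  10 → locker 5  [load 40/110]
5 storage lockers opened.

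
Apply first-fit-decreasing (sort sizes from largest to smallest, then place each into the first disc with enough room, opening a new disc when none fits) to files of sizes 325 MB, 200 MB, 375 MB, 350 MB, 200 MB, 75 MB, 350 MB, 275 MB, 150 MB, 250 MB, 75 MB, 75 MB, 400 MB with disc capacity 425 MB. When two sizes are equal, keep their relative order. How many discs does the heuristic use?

8

Sorted descending: 400, 375, 350, 350, 325, 275, 250, 200, 200, 150, 75, 75, 75.
  400 → disc 1 (new)  [load 400/425]
  375 → disc 2 (new)  [load 375/425]
  350 → disc 3 (new)  [load 350/425]
  350 → disc 4 (new)  [load 350/425]
  325 → disc 5 (new)  [load 325/425]
  275 → disc 6 (new)  [load 275/425]
  250 → disc 7 (new)  [load 250/425]
  200 → disc 8 (new)  [load 200/425]
  200 → disc 8  [load 400/425]
  150 → disc 6  [load 425/425]
  75 → disc 3  [load 425/425]
  75 → disc 4  [load 425/425]
  75 → disc 5  [load 400/425]
8 discs opened.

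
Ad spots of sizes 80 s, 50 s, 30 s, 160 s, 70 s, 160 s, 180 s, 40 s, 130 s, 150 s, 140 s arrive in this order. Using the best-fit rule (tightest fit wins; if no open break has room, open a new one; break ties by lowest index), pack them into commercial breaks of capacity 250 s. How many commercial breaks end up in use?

  80 → break 1 (new)  [load 80/250]
  50 → break 1  [load 130/250]
  30 → break 1  [load 160/250]
  160 → break 2 (new)  [load 160/250]
  70 → break 1  [load 230/250]
  160 → break 3 (new)  [load 160/250]
  180 → break 4 (new)  [load 180/250]
  40 → break 4  [load 220/250]
  130 → break 5 (new)  [load 130/250]
  150 → break 6 (new)  [load 150/250]
  140 → break 7 (new)  [load 140/250]
7 commercial breaks opened.

7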